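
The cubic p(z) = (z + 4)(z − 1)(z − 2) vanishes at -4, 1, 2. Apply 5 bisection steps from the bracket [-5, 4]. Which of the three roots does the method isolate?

-4

m = -0.5, p(m) = 13.125 (+); new bracket [-5, -0.5]
m = -2.75, p(m) = 22.265625 (+); new bracket [-5, -2.75]
m = -3.875, p(m) = 3.580078 (+); new bracket [-5, -3.875]
m = -4.4375, p(m) = -15.3142 (−); new bracket [-4.4375, -3.875]
m = -4.15625, p(m) = -4.9599 (−); new bracket [-4.15625, -3.875]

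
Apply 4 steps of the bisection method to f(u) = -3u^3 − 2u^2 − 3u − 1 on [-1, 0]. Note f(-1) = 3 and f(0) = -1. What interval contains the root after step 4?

[-0.375, -0.3125]

m = -0.5, f(m) = 0.375 (+); new bracket [-0.5, 0]
m = -0.25, f(m) = -0.328125 (−); new bracket [-0.5, -0.25]
m = -0.375, f(m) = 0.001953 (+); new bracket [-0.375, -0.25]
m = -0.3125, f(m) = -0.1663 (−); new bracket [-0.375, -0.3125]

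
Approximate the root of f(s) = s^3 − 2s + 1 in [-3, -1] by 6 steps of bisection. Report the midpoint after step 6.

-1.59375

s = -2 gives f = -3, negative; keep [-2, -1]
s = -1.5 gives f = 0.625, positive; keep [-2, -1.5]
s = -1.75 gives f = -0.859375, negative; keep [-1.75, -1.5]
s = -1.625 gives f = -0.041, negative; keep [-1.625, -1.5]
s = -1.5625 gives f = 0.3103, positive; keep [-1.625, -1.5625]
s = -1.59375 gives f = 0.1393, positive; keep [-1.625, -1.59375]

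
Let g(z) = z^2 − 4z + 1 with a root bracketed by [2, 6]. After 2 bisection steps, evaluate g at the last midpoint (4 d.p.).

m = 4, g(m) = 1 (+); new bracket [2, 4]
m = 3, g(m) = -2 (−); new bracket [3, 4]

-2.0000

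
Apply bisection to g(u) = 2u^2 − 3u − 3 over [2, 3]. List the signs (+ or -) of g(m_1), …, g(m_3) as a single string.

g(2.5) = 2 > 0, so the root lies in [2, 2.5]
g(2.25) = 0.375 > 0, so the root lies in [2, 2.25]
g(2.125) = -0.34375 < 0, so the root lies in [2.125, 2.25]

++-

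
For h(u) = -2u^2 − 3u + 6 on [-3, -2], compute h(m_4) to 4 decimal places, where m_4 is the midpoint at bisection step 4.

midpoint -2.5: h = 1 > 0 → [-3, -2.5]
midpoint -2.75: h = -0.875 < 0 → [-2.75, -2.5]
midpoint -2.625: h = 0.09375 > 0 → [-2.75, -2.625]
midpoint -2.6875: h = -0.3828 < 0 → [-2.6875, -2.625]

-0.3828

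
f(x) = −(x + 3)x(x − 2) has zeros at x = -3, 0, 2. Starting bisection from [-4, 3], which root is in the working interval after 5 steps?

x = -0.5 gives f = -3.125, negative; keep [-4, -0.5]
x = -2.25 gives f = -7.171875, negative; keep [-4, -2.25]
x = -3.125 gives f = 2.001953, positive; keep [-3.125, -2.25]
x = -2.6875 gives f = -3.9368, negative; keep [-3.125, -2.6875]
x = -2.90625 gives f = -1.3368, negative; keep [-3.125, -2.90625]

-3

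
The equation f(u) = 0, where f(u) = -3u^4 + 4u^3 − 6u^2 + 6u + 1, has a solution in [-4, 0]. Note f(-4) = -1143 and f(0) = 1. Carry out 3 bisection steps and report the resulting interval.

[-0.5, 0]

u = -2 gives f = -115, negative; keep [-2, 0]
u = -1 gives f = -18, negative; keep [-1, 0]
u = -0.5 gives f = -4.1875, negative; keep [-0.5, 0]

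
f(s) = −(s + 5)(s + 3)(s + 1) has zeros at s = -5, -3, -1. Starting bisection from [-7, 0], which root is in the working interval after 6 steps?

-5

f(-3.5) = -1.875 < 0, so the root lies in [-7, -3.5]
f(-5.25) = 2.390625 > 0, so the root lies in [-5.25, -3.5]
f(-4.375) = -2.900391 < 0, so the root lies in [-5.25, -4.375]
f(-4.8125) = -1.2957 < 0, so the root lies in [-5.25, -4.8125]
f(-5.03125) = 0.2559 > 0, so the root lies in [-5.03125, -4.8125]
f(-4.921875) = -0.5889 < 0, so the root lies in [-5.03125, -4.921875]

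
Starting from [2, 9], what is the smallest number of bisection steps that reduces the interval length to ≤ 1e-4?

17

Width after n steps is 7/2^n. Need 2^n ≥ 7/1e-4 = 70000.
2^16 = 65536 < 70000 ≤ 2^17 = 131072, so n = 17.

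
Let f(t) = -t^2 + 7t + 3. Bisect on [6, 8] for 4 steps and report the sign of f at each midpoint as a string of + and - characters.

+-++

midpoint 7: f = 3 > 0 → [7, 8]
midpoint 7.5: f = -0.75 < 0 → [7, 7.5]
midpoint 7.25: f = 1.1875 > 0 → [7.25, 7.5]
midpoint 7.375: f = 0.2344 > 0 → [7.375, 7.5]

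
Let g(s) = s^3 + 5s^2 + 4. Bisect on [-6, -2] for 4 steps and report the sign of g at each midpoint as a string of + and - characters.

++--

s = -4 gives g = 20, positive; keep [-6, -4]
s = -5 gives g = 4, positive; keep [-6, -5]
s = -5.5 gives g = -11.125, negative; keep [-5.5, -5]
s = -5.25 gives g = -2.8906, negative; keep [-5.25, -5]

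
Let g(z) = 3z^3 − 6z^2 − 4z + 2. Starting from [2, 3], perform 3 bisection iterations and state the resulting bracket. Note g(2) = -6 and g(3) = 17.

z = 2.5 gives g = 1.375, positive; keep [2, 2.5]
z = 2.25 gives g = -3.203125, negative; keep [2.25, 2.5]
z = 2.375 gives g = -1.154297, negative; keep [2.375, 2.5]

[2.375, 2.5]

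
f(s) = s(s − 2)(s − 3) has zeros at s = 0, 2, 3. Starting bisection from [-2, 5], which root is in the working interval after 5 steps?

f(1.5) = 1.125 > 0, so the root lies in [-2, 1.5]
f(-0.25) = -1.828125 < 0, so the root lies in [-0.25, 1.5]
f(0.625) = 2.041016 > 0, so the root lies in [-0.25, 0.625]
f(0.1875) = 0.9558 > 0, so the root lies in [-0.25, 0.1875]
f(-0.03125) = -0.1924 < 0, so the root lies in [-0.03125, 0.1875]

0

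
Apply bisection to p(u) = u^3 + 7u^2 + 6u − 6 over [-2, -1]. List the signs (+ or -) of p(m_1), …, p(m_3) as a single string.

u = -1.5 gives p = -2.625, negative; keep [-2, -1.5]
u = -1.75 gives p = -0.421875, negative; keep [-2, -1.75]
u = -1.875 gives p = 0.767578, positive; keep [-1.875, -1.75]

--+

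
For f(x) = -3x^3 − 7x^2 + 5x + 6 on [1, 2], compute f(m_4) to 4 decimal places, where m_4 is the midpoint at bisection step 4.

x = 1.5 gives f = -12.375, negative; keep [1, 1.5]
x = 1.25 gives f = -4.546875, negative; keep [1, 1.25]
x = 1.125 gives f = -1.505859, negative; keep [1, 1.125]
x = 1.0625 gives f = -0.1882, negative; keep [1, 1.0625]

-0.1882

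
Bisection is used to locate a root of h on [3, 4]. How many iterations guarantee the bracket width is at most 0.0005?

Width after n steps is 1/2^n. Need 2^n ≥ 1/0.0005 = 2000.
2^10 = 1024 < 2000 ≤ 2^11 = 2048, so n = 11.

11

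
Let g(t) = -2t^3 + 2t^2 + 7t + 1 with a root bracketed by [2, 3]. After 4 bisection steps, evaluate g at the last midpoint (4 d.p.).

0.9810

t = 2.5 gives g = -0.25, negative; keep [2, 2.5]
t = 2.25 gives g = 4.09375, positive; keep [2.25, 2.5]
t = 2.375 gives g = 2.113281, positive; keep [2.375, 2.5]
t = 2.4375 gives g = 0.981, positive; keep [2.4375, 2.5]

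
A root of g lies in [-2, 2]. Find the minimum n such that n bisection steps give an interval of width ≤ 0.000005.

Width after n steps is 4/2^n. Need 2^n ≥ 4/0.000005 = 800000.
2^19 = 524288 < 800000 ≤ 2^20 = 1048576, so n = 20.

20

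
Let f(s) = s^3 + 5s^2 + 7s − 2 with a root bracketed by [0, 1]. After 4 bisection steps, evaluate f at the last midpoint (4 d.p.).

midpoint 0.5: f = 2.875 > 0 → [0, 0.5]
midpoint 0.25: f = 0.078125 > 0 → [0, 0.25]
midpoint 0.125: f = -1.044922 < 0 → [0.125, 0.25]
midpoint 0.1875: f = -0.5051 < 0 → [0.1875, 0.25]

-0.5051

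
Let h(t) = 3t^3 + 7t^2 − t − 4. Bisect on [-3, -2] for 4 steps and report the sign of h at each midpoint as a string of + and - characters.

--++

h(-2.5) = -4.625 < 0, so the root lies in [-2.5, -2]
h(-2.25) = -0.484375 < 0, so the root lies in [-2.25, -2]
h(-2.125) = 0.947266 > 0, so the root lies in [-2.25, -2.125]
h(-2.1875) = 0.281 > 0, so the root lies in [-2.25, -2.1875]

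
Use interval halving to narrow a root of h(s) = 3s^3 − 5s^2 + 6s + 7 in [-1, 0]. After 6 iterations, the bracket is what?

s = -0.5 gives h = 2.375, positive; keep [-1, -0.5]
s = -0.75 gives h = -1.578125, negative; keep [-0.75, -0.5]
s = -0.625 gives h = 0.564453, positive; keep [-0.75, -0.625]
s = -0.6875 gives h = -0.4631, negative; keep [-0.6875, -0.625]
s = -0.65625 gives h = 0.0613, positive; keep [-0.6875, -0.65625]
s = -0.671875 gives h = -0.1982, negative; keep [-0.671875, -0.65625]

[-0.671875, -0.65625]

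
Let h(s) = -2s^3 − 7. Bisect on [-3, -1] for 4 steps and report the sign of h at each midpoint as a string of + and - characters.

m = -2, h(m) = 9 (+); new bracket [-2, -1]
m = -1.5, h(m) = -0.25 (−); new bracket [-2, -1.5]
m = -1.75, h(m) = 3.71875 (+); new bracket [-1.75, -1.5]
m = -1.625, h(m) = 1.582 (+); new bracket [-1.625, -1.5]

+-++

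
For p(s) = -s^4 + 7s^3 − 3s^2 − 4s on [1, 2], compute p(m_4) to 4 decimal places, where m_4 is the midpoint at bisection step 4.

midpoint 1.5: p = 5.8125 > 0 → [1, 1.5]
midpoint 1.25: p = 1.542969 > 0 → [1, 1.25]
midpoint 1.125: p = 0.068115 > 0 → [1, 1.125]
midpoint 1.0625: p = -0.5149 < 0 → [1.0625, 1.125]

-0.5149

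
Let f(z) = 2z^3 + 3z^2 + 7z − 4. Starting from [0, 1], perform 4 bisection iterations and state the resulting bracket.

[0.4375, 0.5]

midpoint 0.5: f = 0.5 > 0 → [0, 0.5]
midpoint 0.25: f = -2.03125 < 0 → [0.25, 0.5]
midpoint 0.375: f = -0.847656 < 0 → [0.375, 0.5]
midpoint 0.4375: f = -0.1958 < 0 → [0.4375, 0.5]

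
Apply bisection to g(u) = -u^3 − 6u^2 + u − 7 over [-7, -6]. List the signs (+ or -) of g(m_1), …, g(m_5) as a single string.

m = -6.5, g(m) = 7.625 (+); new bracket [-6.5, -6]
m = -6.25, g(m) = -3.484375 (−); new bracket [-6.5, -6.25]
m = -6.375, g(m) = 1.865234 (+); new bracket [-6.375, -6.25]
m = -6.3125, g(m) = -0.8601 (−); new bracket [-6.375, -6.3125]
m = -6.34375, g(m) = 0.4898 (+); new bracket [-6.34375, -6.3125]

+-+-+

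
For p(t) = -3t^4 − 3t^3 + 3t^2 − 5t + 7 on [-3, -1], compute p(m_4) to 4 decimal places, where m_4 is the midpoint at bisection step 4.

-1.2136

t = -2 gives p = 5, positive; keep [-3, -2]
t = -2.5 gives p = -32.0625, negative; keep [-2.5, -2]
t = -2.25 gives p = -9.277344, negative; keep [-2.25, -2]
t = -2.125 gives p = -1.2136, negative; keep [-2.125, -2]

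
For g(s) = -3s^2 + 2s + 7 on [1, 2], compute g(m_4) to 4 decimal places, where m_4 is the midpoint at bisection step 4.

midpoint 1.5: g = 3.25 > 0 → [1.5, 2]
midpoint 1.75: g = 1.3125 > 0 → [1.75, 2]
midpoint 1.875: g = 0.203125 > 0 → [1.875, 2]
midpoint 1.9375: g = -0.3867 < 0 → [1.875, 1.9375]

-0.3867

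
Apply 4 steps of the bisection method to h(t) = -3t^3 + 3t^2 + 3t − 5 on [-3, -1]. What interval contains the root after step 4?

t = -2 gives h = 25, positive; keep [-2, -1]
t = -1.5 gives h = 7.375, positive; keep [-1.5, -1]
t = -1.25 gives h = 1.796875, positive; keep [-1.25, -1]
t = -1.125 gives h = -0.3066, negative; keep [-1.25, -1.125]

[-1.25, -1.125]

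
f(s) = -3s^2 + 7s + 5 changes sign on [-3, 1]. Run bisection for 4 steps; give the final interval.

[-0.75, -0.5]

midpoint -1: f = -5 < 0 → [-1, 1]
midpoint 0: f = 5 > 0 → [-1, 0]
midpoint -0.5: f = 0.75 > 0 → [-1, -0.5]
midpoint -0.75: f = -1.9375 < 0 → [-0.75, -0.5]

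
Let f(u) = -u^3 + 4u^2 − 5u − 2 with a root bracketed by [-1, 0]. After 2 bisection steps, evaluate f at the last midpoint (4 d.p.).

-0.4844

midpoint -0.5: f = 1.625 > 0 → [-0.5, 0]
midpoint -0.25: f = -0.484375 < 0 → [-0.5, -0.25]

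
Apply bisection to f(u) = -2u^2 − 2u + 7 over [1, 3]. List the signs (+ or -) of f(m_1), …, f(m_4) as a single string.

f(2) = -5 < 0, so the root lies in [1, 2]
f(1.5) = -0.5 < 0, so the root lies in [1, 1.5]
f(1.25) = 1.375 > 0, so the root lies in [1.25, 1.5]
f(1.375) = 0.4688 > 0, so the root lies in [1.375, 1.5]

--++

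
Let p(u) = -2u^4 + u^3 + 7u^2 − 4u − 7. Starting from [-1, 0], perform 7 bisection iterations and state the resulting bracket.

m = -0.5, p(m) = -3.5 (−); new bracket [-1, -0.5]
m = -0.75, p(m) = -1.117188 (−); new bracket [-1, -0.75]
m = -0.875, p(m) = 0.01709 (+); new bracket [-0.875, -0.75]
m = -0.8125, p(m) = -0.5369 (−); new bracket [-0.875, -0.8125]
m = -0.84375, p(m) = -0.2559 (−); new bracket [-0.875, -0.84375]
m = -0.859375, p(m) = -0.1183 (−); new bracket [-0.875, -0.859375]
m = -0.8671875, p(m) = -0.0503 (−); new bracket [-0.875, -0.8671875]

[-0.875, -0.8671875]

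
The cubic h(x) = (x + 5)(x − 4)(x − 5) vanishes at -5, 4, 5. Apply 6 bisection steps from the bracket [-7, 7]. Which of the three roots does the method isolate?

h(0) = 100 > 0, so the root lies in [-7, 0]
h(-3.5) = 95.625 > 0, so the root lies in [-7, -3.5]
h(-5.25) = -23.703125 < 0, so the root lies in [-5.25, -3.5]
h(-4.375) = 49.0723 > 0, so the root lies in [-5.25, -4.375]
h(-4.8125) = 16.2136 > 0, so the root lies in [-5.25, -4.8125]
h(-5.03125) = -2.8311 < 0, so the root lies in [-5.03125, -4.8125]

-5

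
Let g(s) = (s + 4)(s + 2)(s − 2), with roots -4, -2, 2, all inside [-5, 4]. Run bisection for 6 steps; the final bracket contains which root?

m = -0.5, g(m) = -13.125 (−); new bracket [-0.5, 4]
m = 1.75, g(m) = -5.390625 (−); new bracket [1.75, 4]
m = 2.875, g(m) = 29.326172 (+); new bracket [1.75, 2.875]
m = 2.3125, g(m) = 8.5071 (+); new bracket [1.75, 2.3125]
m = 2.03125, g(m) = 0.7598 (+); new bracket [1.75, 2.03125]
m = 1.890625, g(m) = -2.5067 (−); new bracket [1.890625, 2.03125]

2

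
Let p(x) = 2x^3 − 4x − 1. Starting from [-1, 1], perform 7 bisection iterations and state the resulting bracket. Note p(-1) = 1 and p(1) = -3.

x = 0 gives p = -1, negative; keep [-1, 0]
x = -0.5 gives p = 0.75, positive; keep [-0.5, 0]
x = -0.25 gives p = -0.03125, negative; keep [-0.5, -0.25]
x = -0.375 gives p = 0.3945, positive; keep [-0.375, -0.25]
x = -0.3125 gives p = 0.189, positive; keep [-0.3125, -0.25]
x = -0.28125 gives p = 0.0805, positive; keep [-0.28125, -0.25]
x = -0.265625 gives p = 0.025, positive; keep [-0.265625, -0.25]

[-0.265625, -0.25]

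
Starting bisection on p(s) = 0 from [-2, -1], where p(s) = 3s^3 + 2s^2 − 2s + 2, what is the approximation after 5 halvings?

s = -1.5 gives p = -0.625, negative; keep [-1.5, -1]
s = -1.25 gives p = 1.765625, positive; keep [-1.5, -1.25]
s = -1.375 gives p = 0.732422, positive; keep [-1.5, -1.375]
s = -1.4375 gives p = 0.0964, positive; keep [-1.5, -1.4375]
s = -1.46875 gives p = -0.2533, negative; keep [-1.46875, -1.4375]

-1.46875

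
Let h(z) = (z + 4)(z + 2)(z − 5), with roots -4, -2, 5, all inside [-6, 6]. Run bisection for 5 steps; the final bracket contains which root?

z = 0 gives h = -40, negative; keep [0, 6]
z = 3 gives h = -70, negative; keep [3, 6]
z = 4.5 gives h = -27.625, negative; keep [4.5, 6]
z = 5.25 gives h = 16.7656, positive; keep [4.5, 5.25]
z = 4.875 gives h = -7.627, negative; keep [4.875, 5.25]

5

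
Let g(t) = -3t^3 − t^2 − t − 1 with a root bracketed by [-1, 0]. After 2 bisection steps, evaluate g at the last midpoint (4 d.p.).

t = -0.5 gives g = -0.375, negative; keep [-1, -0.5]
t = -0.75 gives g = 0.453125, positive; keep [-0.75, -0.5]

0.4531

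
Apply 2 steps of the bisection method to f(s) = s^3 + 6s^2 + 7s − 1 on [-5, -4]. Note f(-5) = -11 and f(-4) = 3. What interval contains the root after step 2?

m = -4.5, f(m) = -2.125 (−); new bracket [-4.5, -4]
m = -4.25, f(m) = 0.859375 (+); new bracket [-4.5, -4.25]

[-4.5, -4.25]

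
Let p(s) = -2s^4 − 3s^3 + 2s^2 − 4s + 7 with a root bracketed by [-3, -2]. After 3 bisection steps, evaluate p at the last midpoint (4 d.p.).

m = -2.5, p(m) = -1.75 (−); new bracket [-2.5, -2]
m = -2.25, p(m) = 9.039062 (+); new bracket [-2.5, -2.25]
m = -2.375, p(m) = 4.337402 (+); new bracket [-2.5, -2.375]

4.3374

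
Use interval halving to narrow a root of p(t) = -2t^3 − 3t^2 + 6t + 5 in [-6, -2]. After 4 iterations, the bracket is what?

[-2.5, -2.25]

m = -4, p(m) = 61 (+); new bracket [-4, -2]
m = -3, p(m) = 14 (+); new bracket [-3, -2]
m = -2.5, p(m) = 2.5 (+); new bracket [-2.5, -2]
m = -2.25, p(m) = -0.9062 (−); new bracket [-2.5, -2.25]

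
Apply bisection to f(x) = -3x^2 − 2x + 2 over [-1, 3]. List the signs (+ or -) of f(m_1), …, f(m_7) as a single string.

m = 1, f(m) = -3 (−); new bracket [-1, 1]
m = 0, f(m) = 2 (+); new bracket [0, 1]
m = 0.5, f(m) = 0.25 (+); new bracket [0.5, 1]
m = 0.75, f(m) = -1.1875 (−); new bracket [0.5, 0.75]
m = 0.625, f(m) = -0.4219 (−); new bracket [0.5, 0.625]
m = 0.5625, f(m) = -0.0742 (−); new bracket [0.5, 0.5625]
m = 0.53125, f(m) = 0.0908 (+); new bracket [0.53125, 0.5625]

-++---+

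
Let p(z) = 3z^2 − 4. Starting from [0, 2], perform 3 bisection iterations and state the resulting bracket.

[1, 1.25]

z = 1 gives p = -1, negative; keep [1, 2]
z = 1.5 gives p = 2.75, positive; keep [1, 1.5]
z = 1.25 gives p = 0.6875, positive; keep [1, 1.25]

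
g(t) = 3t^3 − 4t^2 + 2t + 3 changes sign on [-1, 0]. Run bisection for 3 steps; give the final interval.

m = -0.5, g(m) = 0.625 (+); new bracket [-1, -0.5]
m = -0.75, g(m) = -2.015625 (−); new bracket [-0.75, -0.5]
m = -0.625, g(m) = -0.544922 (−); new bracket [-0.625, -0.5]

[-0.625, -0.5]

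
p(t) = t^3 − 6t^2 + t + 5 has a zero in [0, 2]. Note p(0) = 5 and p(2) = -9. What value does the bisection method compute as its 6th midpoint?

midpoint 1: p = 1 > 0 → [1, 2]
midpoint 1.5: p = -3.625 < 0 → [1, 1.5]
midpoint 1.25: p = -1.171875 < 0 → [1, 1.25]
midpoint 1.125: p = -0.0449 < 0 → [1, 1.125]
midpoint 1.0625: p = 0.4885 > 0 → [1.0625, 1.125]
midpoint 1.09375: p = 0.2245 > 0 → [1.09375, 1.125]

1.09375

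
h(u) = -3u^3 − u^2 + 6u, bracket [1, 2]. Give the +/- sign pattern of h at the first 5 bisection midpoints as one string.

-+---

u = 1.5 gives h = -3.375, negative; keep [1, 1.5]
u = 1.25 gives h = 0.078125, positive; keep [1.25, 1.5]
u = 1.375 gives h = -1.439453, negative; keep [1.25, 1.375]
u = 1.3125 gives h = -0.6306, negative; keep [1.25, 1.3125]
u = 1.28125 gives h = -0.264, negative; keep [1.25, 1.28125]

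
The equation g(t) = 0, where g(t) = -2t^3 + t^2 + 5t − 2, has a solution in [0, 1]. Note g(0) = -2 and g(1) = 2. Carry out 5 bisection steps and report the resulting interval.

t = 0.5 gives g = 0.5, positive; keep [0, 0.5]
t = 0.25 gives g = -0.71875, negative; keep [0.25, 0.5]
t = 0.375 gives g = -0.089844, negative; keep [0.375, 0.5]
t = 0.4375 gives g = 0.2114, positive; keep [0.375, 0.4375]
t = 0.40625 gives g = 0.0622, positive; keep [0.375, 0.40625]

[0.375, 0.40625]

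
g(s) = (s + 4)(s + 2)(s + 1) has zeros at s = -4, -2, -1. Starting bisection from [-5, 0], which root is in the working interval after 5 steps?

midpoint -2.5: g = 1.125 > 0 → [-5, -2.5]
midpoint -3.75: g = 1.203125 > 0 → [-5, -3.75]
midpoint -4.375: g = -3.005859 < 0 → [-4.375, -3.75]
midpoint -4.0625: g = -0.3948 < 0 → [-4.0625, -3.75]
midpoint -3.90625: g = 0.5194 > 0 → [-4.0625, -3.90625]

-4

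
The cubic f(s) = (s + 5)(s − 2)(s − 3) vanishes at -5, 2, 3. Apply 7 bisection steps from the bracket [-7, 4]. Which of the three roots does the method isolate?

s = -1.5 gives f = 55.125, positive; keep [-7, -1.5]
s = -4.25 gives f = 33.984375, positive; keep [-7, -4.25]
s = -5.625 gives f = -41.103516, negative; keep [-5.625, -4.25]
s = -4.9375 gives f = 3.4417, positive; keep [-5.625, -4.9375]
s = -5.28125 gives f = -16.9588, negative; keep [-5.28125, -4.9375]
s = -5.109375 gives f = -6.3058, negative; keep [-5.109375, -4.9375]
s = -5.0234375 gives f = -1.3208, negative; keep [-5.0234375, -4.9375]

-5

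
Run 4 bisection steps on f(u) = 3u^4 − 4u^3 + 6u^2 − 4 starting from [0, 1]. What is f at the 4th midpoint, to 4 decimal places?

f(0.5) = -2.8125 < 0, so the root lies in [0.5, 1]
f(0.75) = -1.363281 < 0, so the root lies in [0.75, 1]
f(0.875) = -0.327393 < 0, so the root lies in [0.875, 1]
f(0.9375) = 0.295 > 0, so the root lies in [0.875, 0.9375]

0.2950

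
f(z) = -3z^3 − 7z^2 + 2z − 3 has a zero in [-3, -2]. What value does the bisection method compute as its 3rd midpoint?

-2.625

m = -2.5, f(m) = -4.875 (−); new bracket [-3, -2.5]
m = -2.75, f(m) = 0.953125 (+); new bracket [-2.75, -2.5]
m = -2.625, f(m) = -2.220703 (−); new bracket [-2.75, -2.625]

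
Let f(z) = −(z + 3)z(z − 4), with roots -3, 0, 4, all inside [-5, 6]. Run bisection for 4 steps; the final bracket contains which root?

midpoint 0.5: f = 6.125 > 0 → [0.5, 6]
midpoint 3.25: f = 15.234375 > 0 → [3.25, 6]
midpoint 4.625: f = -22.041016 < 0 → [3.25, 4.625]
midpoint 3.9375: f = 1.7073 > 0 → [3.9375, 4.625]

4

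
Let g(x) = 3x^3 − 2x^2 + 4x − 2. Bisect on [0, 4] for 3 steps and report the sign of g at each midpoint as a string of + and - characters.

x = 2 gives g = 22, positive; keep [0, 2]
x = 1 gives g = 3, positive; keep [0, 1]
x = 0.5 gives g = -0.125, negative; keep [0.5, 1]

++-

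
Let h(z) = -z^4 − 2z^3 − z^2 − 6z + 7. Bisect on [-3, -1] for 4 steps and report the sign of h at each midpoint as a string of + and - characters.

midpoint -2: h = 15 > 0 → [-3, -2]
midpoint -2.5: h = 7.9375 > 0 → [-3, -2.5]
midpoint -2.75: h = 0.339844 > 0 → [-3, -2.75]
midpoint -2.875: h = -4.8088 < 0 → [-2.875, -2.75]

+++-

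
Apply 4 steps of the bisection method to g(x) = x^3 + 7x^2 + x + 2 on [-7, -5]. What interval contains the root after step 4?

[-7, -6.875]

x = -6 gives g = 32, positive; keep [-7, -6]
x = -6.5 gives g = 16.625, positive; keep [-7, -6.5]
x = -6.75 gives g = 6.640625, positive; keep [-7, -6.75]
x = -6.875 gives g = 1.0332, positive; keep [-7, -6.875]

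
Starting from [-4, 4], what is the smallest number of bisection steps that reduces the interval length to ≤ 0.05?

Width after n steps is 8/2^n. Need 2^n ≥ 8/0.05 = 160.
2^7 = 128 < 160 ≤ 2^8 = 256, so n = 8.

8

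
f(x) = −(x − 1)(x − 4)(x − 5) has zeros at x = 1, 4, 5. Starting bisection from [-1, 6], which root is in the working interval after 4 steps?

midpoint 2.5: f = -5.625 < 0 → [-1, 2.5]
midpoint 0.75: f = 3.453125 > 0 → [0.75, 2.5]
midpoint 1.625: f = -5.009766 < 0 → [0.75, 1.625]
midpoint 1.1875: f = -2.0105 < 0 → [0.75, 1.1875]

1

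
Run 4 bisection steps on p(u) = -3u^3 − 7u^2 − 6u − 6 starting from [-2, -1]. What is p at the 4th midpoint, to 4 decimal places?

-0.2581

m = -1.5, p(m) = -2.625 (−); new bracket [-2, -1.5]
m = -1.75, p(m) = -0.859375 (−); new bracket [-2, -1.75]
m = -1.875, p(m) = 0.416016 (+); new bracket [-1.875, -1.75]
m = -1.8125, p(m) = -0.2581 (−); new bracket [-1.875, -1.8125]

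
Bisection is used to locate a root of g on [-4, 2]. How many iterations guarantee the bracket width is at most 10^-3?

Width after n steps is 6/2^n. Need 2^n ≥ 6/10^-3 = 6000.
2^12 = 4096 < 6000 ≤ 2^13 = 8192, so n = 13.

13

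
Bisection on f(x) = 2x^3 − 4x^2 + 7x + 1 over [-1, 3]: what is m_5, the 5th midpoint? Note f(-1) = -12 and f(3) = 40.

-0.125

midpoint 1: f = 6 > 0 → [-1, 1]
midpoint 0: f = 1 > 0 → [-1, 0]
midpoint -0.5: f = -3.75 < 0 → [-0.5, 0]
midpoint -0.25: f = -1.0312 < 0 → [-0.25, 0]
midpoint -0.125: f = 0.0586 > 0 → [-0.25, -0.125]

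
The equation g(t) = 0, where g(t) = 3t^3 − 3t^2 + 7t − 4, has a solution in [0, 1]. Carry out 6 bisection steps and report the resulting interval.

m = 0.5, g(m) = -0.875 (−); new bracket [0.5, 1]
m = 0.75, g(m) = 0.828125 (+); new bracket [0.5, 0.75]
m = 0.625, g(m) = -0.064453 (−); new bracket [0.625, 0.75]
m = 0.6875, g(m) = 0.3694 (+); new bracket [0.625, 0.6875]
m = 0.65625, g(m) = 0.1496 (+); new bracket [0.625, 0.65625]
m = 0.640625, g(m) = 0.0419 (+); new bracket [0.625, 0.640625]

[0.625, 0.640625]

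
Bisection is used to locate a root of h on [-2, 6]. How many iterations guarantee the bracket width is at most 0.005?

Width after n steps is 8/2^n. Need 2^n ≥ 8/0.005 = 1600.
2^10 = 1024 < 1600 ≤ 2^11 = 2048, so n = 11.

11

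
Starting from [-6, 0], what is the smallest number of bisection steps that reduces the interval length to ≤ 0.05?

Width after n steps is 6/2^n. Need 2^n ≥ 6/0.05 = 120.
2^6 = 64 < 120 ≤ 2^7 = 128, so n = 7.

7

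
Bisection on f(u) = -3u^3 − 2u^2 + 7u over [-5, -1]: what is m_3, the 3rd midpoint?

u = -3 gives f = 42, positive; keep [-3, -1]
u = -2 gives f = 2, positive; keep [-2, -1]
u = -1.5 gives f = -4.875, negative; keep [-2, -1.5]

-1.5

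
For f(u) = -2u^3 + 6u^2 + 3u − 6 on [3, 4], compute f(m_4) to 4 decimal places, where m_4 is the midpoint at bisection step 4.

-0.2476

u = 3.5 gives f = -7.75, negative; keep [3, 3.5]
u = 3.25 gives f = -1.53125, negative; keep [3, 3.25]
u = 3.125 gives f = 0.933594, positive; keep [3.125, 3.25]
u = 3.1875 gives f = -0.2476, negative; keep [3.125, 3.1875]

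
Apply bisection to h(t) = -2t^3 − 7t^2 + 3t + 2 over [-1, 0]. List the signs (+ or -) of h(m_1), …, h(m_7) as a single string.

t = -0.5 gives h = -1, negative; keep [-0.5, 0]
t = -0.25 gives h = 0.84375, positive; keep [-0.5, -0.25]
t = -0.375 gives h = -0.003906, negative; keep [-0.375, -0.25]
t = -0.3125 gives h = 0.4399, positive; keep [-0.375, -0.3125]
t = -0.34375 gives h = 0.2228, positive; keep [-0.375, -0.34375]
t = -0.359375 gives h = 0.1106, positive; keep [-0.375, -0.359375]
t = -0.3671875 gives h = 0.0537, positive; keep [-0.375, -0.3671875]

-+-++++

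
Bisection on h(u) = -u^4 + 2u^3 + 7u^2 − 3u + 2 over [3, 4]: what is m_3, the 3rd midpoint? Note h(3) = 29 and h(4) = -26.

3.625

u = 3.5 gives h = 12.9375, positive; keep [3.5, 4]
u = 3.75 gives h = -3.097656, negative; keep [3.5, 3.75]
u = 3.625 gives h = 5.702881, positive; keep [3.625, 3.75]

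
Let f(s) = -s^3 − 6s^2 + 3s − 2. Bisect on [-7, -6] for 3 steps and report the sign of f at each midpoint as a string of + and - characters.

-++

s = -6.5 gives f = -0.375, negative; keep [-7, -6.5]
s = -6.75 gives f = 11.921875, positive; keep [-6.75, -6.5]
s = -6.625 gives f = 5.556641, positive; keep [-6.625, -6.5]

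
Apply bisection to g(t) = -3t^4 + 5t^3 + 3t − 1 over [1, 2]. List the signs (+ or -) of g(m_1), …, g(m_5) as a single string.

g(1.5) = 5.1875 > 0, so the root lies in [1.5, 2]
g(1.75) = 2.910156 > 0, so the root lies in [1.75, 2]
g(1.875) = 0.505127 > 0, so the root lies in [1.875, 2]
g(1.9375) = -1.097 < 0, so the root lies in [1.875, 1.9375]
g(1.90625) = -0.26 < 0, so the root lies in [1.875, 1.90625]

+++--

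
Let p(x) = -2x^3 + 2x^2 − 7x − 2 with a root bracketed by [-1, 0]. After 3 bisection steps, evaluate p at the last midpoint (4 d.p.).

m = -0.5, p(m) = 2.25 (+); new bracket [-0.5, 0]
m = -0.25, p(m) = -0.09375 (−); new bracket [-0.5, -0.25]
m = -0.375, p(m) = 1.011719 (+); new bracket [-0.375, -0.25]

1.0117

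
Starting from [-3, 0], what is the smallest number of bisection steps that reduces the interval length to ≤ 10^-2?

Width after n steps is 3/2^n. Need 2^n ≥ 3/10^-2 = 300.
2^8 = 256 < 300 ≤ 2^9 = 512, so n = 9.

9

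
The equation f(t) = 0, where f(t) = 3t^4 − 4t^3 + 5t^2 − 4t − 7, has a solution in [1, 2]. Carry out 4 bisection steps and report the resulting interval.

[1.5, 1.5625]

m = 1.5, f(m) = -0.0625 (−); new bracket [1.5, 2]
m = 1.75, f(m) = 8.011719 (+); new bracket [1.5, 1.75]
m = 1.625, f(m) = 3.457764 (+); new bracket [1.5, 1.625]
m = 1.5625, f(m) = 1.5796 (+); new bracket [1.5, 1.5625]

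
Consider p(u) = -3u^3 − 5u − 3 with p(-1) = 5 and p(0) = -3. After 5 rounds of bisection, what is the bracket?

[-0.53125, -0.5]

p(-0.5) = -0.125 < 0, so the root lies in [-1, -0.5]
p(-0.75) = 2.015625 > 0, so the root lies in [-0.75, -0.5]
p(-0.625) = 0.857422 > 0, so the root lies in [-0.625, -0.5]
p(-0.5625) = 0.3464 > 0, so the root lies in [-0.5625, -0.5]
p(-0.53125) = 0.106 > 0, so the root lies in [-0.53125, -0.5]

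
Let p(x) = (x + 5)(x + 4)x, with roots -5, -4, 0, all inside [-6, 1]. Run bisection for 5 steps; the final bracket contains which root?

0

midpoint -2.5: p = -9.375 < 0 → [-2.5, 1]
midpoint -0.75: p = -10.359375 < 0 → [-0.75, 1]
midpoint 0.125: p = 2.642578 > 0 → [-0.75, 0.125]
midpoint -0.3125: p = -5.4016 < 0 → [-0.3125, 0.125]
midpoint -0.09375: p = -1.7967 < 0 → [-0.09375, 0.125]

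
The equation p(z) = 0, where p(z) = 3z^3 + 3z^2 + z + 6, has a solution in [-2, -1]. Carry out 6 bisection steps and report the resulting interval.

[-1.59375, -1.578125]

midpoint -1.5: p = 1.125 > 0 → [-2, -1.5]
midpoint -1.75: p = -2.640625 < 0 → [-1.75, -1.5]
midpoint -1.625: p = -0.576172 < 0 → [-1.625, -1.5]
midpoint -1.5625: p = 0.3176 > 0 → [-1.625, -1.5625]
midpoint -1.59375: p = -0.1182 < 0 → [-1.59375, -1.5625]
midpoint -1.578125: p = 0.1025 > 0 → [-1.59375, -1.578125]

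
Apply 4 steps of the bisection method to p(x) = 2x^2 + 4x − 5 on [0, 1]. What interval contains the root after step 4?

[0.8125, 0.875]

m = 0.5, p(m) = -2.5 (−); new bracket [0.5, 1]
m = 0.75, p(m) = -0.875 (−); new bracket [0.75, 1]
m = 0.875, p(m) = 0.03125 (+); new bracket [0.75, 0.875]
m = 0.8125, p(m) = -0.4297 (−); new bracket [0.8125, 0.875]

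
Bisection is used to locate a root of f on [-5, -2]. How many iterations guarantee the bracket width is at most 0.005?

10

Width after n steps is 3/2^n. Need 2^n ≥ 3/0.005 = 600.
2^9 = 512 < 600 ≤ 2^10 = 1024, so n = 10.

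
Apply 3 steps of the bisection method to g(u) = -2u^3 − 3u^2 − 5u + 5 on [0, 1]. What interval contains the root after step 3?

[0.625, 0.75]

midpoint 0.5: g = 1.5 > 0 → [0.5, 1]
midpoint 0.75: g = -1.28125 < 0 → [0.5, 0.75]
midpoint 0.625: g = 0.214844 > 0 → [0.625, 0.75]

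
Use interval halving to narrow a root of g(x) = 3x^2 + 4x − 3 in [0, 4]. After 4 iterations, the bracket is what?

x = 2 gives g = 17, positive; keep [0, 2]
x = 1 gives g = 4, positive; keep [0, 1]
x = 0.5 gives g = -0.25, negative; keep [0.5, 1]
x = 0.75 gives g = 1.6875, positive; keep [0.5, 0.75]

[0.5, 0.75]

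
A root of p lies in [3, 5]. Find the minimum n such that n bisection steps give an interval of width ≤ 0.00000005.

26

Width after n steps is 2/2^n. Need 2^n ≥ 2/0.00000005 = 40000000.
2^25 = 33554432 < 40000000 ≤ 2^26 = 67108864, so n = 26.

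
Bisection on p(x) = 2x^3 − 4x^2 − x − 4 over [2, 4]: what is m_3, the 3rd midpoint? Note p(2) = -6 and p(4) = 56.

midpoint 3: p = 11 > 0 → [2, 3]
midpoint 2.5: p = -0.25 < 0 → [2.5, 3]
midpoint 2.75: p = 4.59375 > 0 → [2.5, 2.75]

2.75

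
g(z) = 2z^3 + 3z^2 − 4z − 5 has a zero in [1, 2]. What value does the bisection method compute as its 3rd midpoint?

midpoint 1.5: g = 2.5 > 0 → [1, 1.5]
midpoint 1.25: g = -1.40625 < 0 → [1.25, 1.5]
midpoint 1.375: g = 0.371094 > 0 → [1.25, 1.375]

1.375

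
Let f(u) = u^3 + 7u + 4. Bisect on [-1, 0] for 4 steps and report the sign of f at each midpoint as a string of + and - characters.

+---

m = -0.5, f(m) = 0.375 (+); new bracket [-1, -0.5]
m = -0.75, f(m) = -1.671875 (−); new bracket [-0.75, -0.5]
m = -0.625, f(m) = -0.619141 (−); new bracket [-0.625, -0.5]
m = -0.5625, f(m) = -0.1155 (−); new bracket [-0.5625, -0.5]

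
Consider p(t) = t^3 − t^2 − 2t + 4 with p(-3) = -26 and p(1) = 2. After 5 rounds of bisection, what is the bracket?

p(-1) = 4 > 0, so the root lies in [-3, -1]
p(-2) = -4 < 0, so the root lies in [-2, -1]
p(-1.5) = 1.375 > 0, so the root lies in [-2, -1.5]
p(-1.75) = -0.9219 < 0, so the root lies in [-1.75, -1.5]
p(-1.625) = 0.3184 > 0, so the root lies in [-1.75, -1.625]

[-1.75, -1.625]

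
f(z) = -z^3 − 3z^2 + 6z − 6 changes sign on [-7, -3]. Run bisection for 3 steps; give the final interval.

f(-5) = 14 > 0, so the root lies in [-5, -3]
f(-4) = -14 < 0, so the root lies in [-5, -4]
f(-4.5) = -2.625 < 0, so the root lies in [-5, -4.5]

[-5, -4.5]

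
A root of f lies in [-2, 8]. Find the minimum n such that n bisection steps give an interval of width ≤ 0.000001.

24

Width after n steps is 10/2^n. Need 2^n ≥ 10/0.000001 = 10000000.
2^23 = 8388608 < 10000000 ≤ 2^24 = 16777216, so n = 24.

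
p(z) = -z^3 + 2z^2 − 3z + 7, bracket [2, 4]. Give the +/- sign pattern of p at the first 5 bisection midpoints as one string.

p(3) = -11 < 0, so the root lies in [2, 3]
p(2.5) = -3.625 < 0, so the root lies in [2, 2.5]
p(2.25) = -1.015625 < 0, so the root lies in [2, 2.25]
p(2.125) = 0.0605 > 0, so the root lies in [2.125, 2.25]
p(2.1875) = -0.4597 < 0, so the root lies in [2.125, 2.1875]

---+-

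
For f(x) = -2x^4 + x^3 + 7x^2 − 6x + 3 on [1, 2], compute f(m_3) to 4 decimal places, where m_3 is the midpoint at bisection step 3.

midpoint 1.5: f = 3 > 0 → [1.5, 2]
midpoint 1.75: f = 0.539062 > 0 → [1.75, 2]
midpoint 1.875: f = -1.768066 < 0 → [1.75, 1.875]

-1.7681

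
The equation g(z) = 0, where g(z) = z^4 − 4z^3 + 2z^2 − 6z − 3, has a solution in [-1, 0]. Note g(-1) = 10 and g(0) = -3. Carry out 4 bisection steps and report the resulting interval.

g(-0.5) = 1.0625 > 0, so the root lies in [-0.5, 0]
g(-0.25) = -1.308594 < 0, so the root lies in [-0.5, -0.25]
g(-0.375) = -0.238037 < 0, so the root lies in [-0.5, -0.375]
g(-0.4375) = 0.3794 > 0, so the root lies in [-0.4375, -0.375]

[-0.4375, -0.375]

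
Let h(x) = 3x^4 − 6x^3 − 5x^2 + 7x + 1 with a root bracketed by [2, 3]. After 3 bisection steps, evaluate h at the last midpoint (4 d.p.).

4.4929

midpoint 2.5: h = 10.6875 > 0 → [2, 2.5]
midpoint 2.25: h = -0.019531 < 0 → [2.25, 2.5]
midpoint 2.375: h = 4.49292 > 0 → [2.25, 2.375]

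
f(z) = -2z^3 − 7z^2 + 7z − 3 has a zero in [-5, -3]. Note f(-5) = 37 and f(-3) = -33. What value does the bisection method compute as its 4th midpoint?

m = -4, f(m) = -15 (−); new bracket [-5, -4]
m = -4.5, f(m) = 6 (+); new bracket [-4.5, -4]
m = -4.25, f(m) = -5.65625 (−); new bracket [-4.5, -4.25]
m = -4.375, f(m) = -0.1289 (−); new bracket [-4.5, -4.375]

-4.375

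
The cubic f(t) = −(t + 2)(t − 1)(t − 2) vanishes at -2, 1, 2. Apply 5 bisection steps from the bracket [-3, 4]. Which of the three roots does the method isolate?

m = 0.5, f(m) = -1.875 (−); new bracket [-3, 0.5]
m = -1.25, f(m) = -5.484375 (−); new bracket [-3, -1.25]
m = -2.125, f(m) = 1.611328 (+); new bracket [-2.125, -1.25]
m = -1.6875, f(m) = -3.0969 (−); new bracket [-2.125, -1.6875]
m = -1.90625, f(m) = -1.0643 (−); new bracket [-2.125, -1.90625]

-2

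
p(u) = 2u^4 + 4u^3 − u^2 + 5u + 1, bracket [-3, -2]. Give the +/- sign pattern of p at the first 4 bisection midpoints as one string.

m = -2.5, p(m) = -2.125 (−); new bracket [-3, -2.5]
m = -2.75, p(m) = 10.882812 (+); new bracket [-2.75, -2.5]
m = -2.625, p(m) = 3.594238 (+); new bracket [-2.625, -2.5]
m = -2.5625, p(m) = 0.5508 (+); new bracket [-2.5625, -2.5]

-+++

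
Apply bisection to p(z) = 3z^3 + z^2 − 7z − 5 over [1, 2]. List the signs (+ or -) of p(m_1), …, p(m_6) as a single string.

z = 1.5 gives p = -3.125, negative; keep [1.5, 2]
z = 1.75 gives p = 1.890625, positive; keep [1.5, 1.75]
z = 1.625 gives p = -0.861328, negative; keep [1.625, 1.75]
z = 1.6875 gives p = 0.4514, positive; keep [1.625, 1.6875]
z = 1.65625 gives p = -0.2205, negative; keep [1.65625, 1.6875]
z = 1.671875 gives p = 0.1115, positive; keep [1.65625, 1.671875]

-+-+-+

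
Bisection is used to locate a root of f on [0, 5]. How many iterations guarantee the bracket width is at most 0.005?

10

Width after n steps is 5/2^n. Need 2^n ≥ 5/0.005 = 1000.
2^9 = 512 < 1000 ≤ 2^10 = 1024, so n = 10.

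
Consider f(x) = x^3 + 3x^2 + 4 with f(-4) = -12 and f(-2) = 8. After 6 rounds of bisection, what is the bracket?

[-3.375, -3.34375]

x = -3 gives f = 4, positive; keep [-4, -3]
x = -3.5 gives f = -2.125, negative; keep [-3.5, -3]
x = -3.25 gives f = 1.359375, positive; keep [-3.5, -3.25]
x = -3.375 gives f = -0.2715, negative; keep [-3.375, -3.25]
x = -3.3125 gives f = 0.571, positive; keep [-3.375, -3.3125]
x = -3.34375 gives f = 0.1566, positive; keep [-3.375, -3.34375]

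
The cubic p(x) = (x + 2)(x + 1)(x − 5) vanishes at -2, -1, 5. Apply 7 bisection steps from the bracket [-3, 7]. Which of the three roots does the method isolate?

5

x = 2 gives p = -36, negative; keep [2, 7]
x = 4.5 gives p = -17.875, negative; keep [4.5, 7]
x = 5.75 gives p = 39.234375, positive; keep [4.5, 5.75]
x = 5.125 gives p = 5.4551, positive; keep [4.5, 5.125]
x = 4.8125 gives p = -7.4246, negative; keep [4.8125, 5.125]
x = 4.96875 gives p = -1.2998, negative; keep [4.96875, 5.125]
x = 5.046875 gives p = 1.9974, positive; keep [4.96875, 5.046875]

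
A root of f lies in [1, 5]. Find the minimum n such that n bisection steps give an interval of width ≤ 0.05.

7

Width after n steps is 4/2^n. Need 2^n ≥ 4/0.05 = 80.
2^6 = 64 < 80 ≤ 2^7 = 128, so n = 7.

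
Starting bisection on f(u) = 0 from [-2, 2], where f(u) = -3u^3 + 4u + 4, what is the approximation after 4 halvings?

m = 0, f(m) = 4 (+); new bracket [0, 2]
m = 1, f(m) = 5 (+); new bracket [1, 2]
m = 1.5, f(m) = -0.125 (−); new bracket [1, 1.5]
m = 1.25, f(m) = 3.1406 (+); new bracket [1.25, 1.5]

1.25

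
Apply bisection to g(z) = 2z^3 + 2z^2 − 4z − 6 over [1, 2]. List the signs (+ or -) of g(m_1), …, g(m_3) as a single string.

-++

m = 1.5, g(m) = -0.75 (−); new bracket [1.5, 2]
m = 1.75, g(m) = 3.84375 (+); new bracket [1.5, 1.75]
m = 1.625, g(m) = 1.363281 (+); new bracket [1.5, 1.625]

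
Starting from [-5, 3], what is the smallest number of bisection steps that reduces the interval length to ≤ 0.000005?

21

Width after n steps is 8/2^n. Need 2^n ≥ 8/0.000005 = 1600000.
2^20 = 1048576 < 1600000 ≤ 2^21 = 2097152, so n = 21.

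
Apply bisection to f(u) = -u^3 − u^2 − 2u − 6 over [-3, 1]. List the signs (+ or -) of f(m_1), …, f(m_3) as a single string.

midpoint -1: f = -4 < 0 → [-3, -1]
midpoint -2: f = 2 > 0 → [-2, -1]
midpoint -1.5: f = -1.875 < 0 → [-2, -1.5]

-+-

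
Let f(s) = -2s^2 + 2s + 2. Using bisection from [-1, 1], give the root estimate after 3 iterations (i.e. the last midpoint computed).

midpoint 0: f = 2 > 0 → [-1, 0]
midpoint -0.5: f = 0.5 > 0 → [-1, -0.5]
midpoint -0.75: f = -0.625 < 0 → [-0.75, -0.5]

-0.75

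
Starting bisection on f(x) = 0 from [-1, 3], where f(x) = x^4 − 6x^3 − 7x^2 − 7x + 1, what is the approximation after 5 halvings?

f(1) = -18 < 0, so the root lies in [-1, 1]
f(0) = 1 > 0, so the root lies in [0, 1]
f(0.5) = -4.9375 < 0, so the root lies in [0, 0.5]
f(0.25) = -1.2773 < 0, so the root lies in [0, 0.25]
f(0.125) = 0.0042 > 0, so the root lies in [0.125, 0.25]

0.125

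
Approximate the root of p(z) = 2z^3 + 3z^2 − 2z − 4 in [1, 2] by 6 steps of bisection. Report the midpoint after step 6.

midpoint 1.5: p = 6.5 > 0 → [1, 1.5]
midpoint 1.25: p = 2.09375 > 0 → [1, 1.25]
midpoint 1.125: p = 0.394531 > 0 → [1, 1.125]
midpoint 1.0625: p = -0.3394 < 0 → [1.0625, 1.125]
midpoint 1.09375: p = 0.0182 > 0 → [1.0625, 1.09375]
midpoint 1.078125: p = -0.1629 < 0 → [1.078125, 1.09375]

1.078125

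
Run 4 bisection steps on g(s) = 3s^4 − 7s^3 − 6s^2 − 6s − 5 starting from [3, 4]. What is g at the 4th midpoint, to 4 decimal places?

s = 3.5 gives g = 50.5625, positive; keep [3, 3.5]
s = 3.25 gives g = 6.527344, positive; keep [3, 3.25]
s = 3.125 gives g = -9.864502, negative; keep [3.125, 3.25]
s = 3.1875 gives g = -2.0981, negative; keep [3.1875, 3.25]

-2.0981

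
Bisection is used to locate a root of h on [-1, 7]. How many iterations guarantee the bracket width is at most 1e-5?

Width after n steps is 8/2^n. Need 2^n ≥ 8/1e-5 = 800000.
2^19 = 524288 < 800000 ≤ 2^20 = 1048576, so n = 20.

20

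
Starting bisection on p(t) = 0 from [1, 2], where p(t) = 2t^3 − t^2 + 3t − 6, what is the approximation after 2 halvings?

1.25

m = 1.5, p(m) = 3 (+); new bracket [1, 1.5]
m = 1.25, p(m) = 0.09375 (+); new bracket [1, 1.25]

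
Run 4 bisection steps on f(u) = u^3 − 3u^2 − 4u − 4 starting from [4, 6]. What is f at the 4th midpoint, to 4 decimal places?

f(5) = 26 > 0, so the root lies in [4, 5]
f(4.5) = 8.375 > 0, so the root lies in [4, 4.5]
f(4.25) = 1.578125 > 0, so the root lies in [4, 4.25]
f(4.125) = -1.3574 < 0, so the root lies in [4.125, 4.25]

-1.3574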